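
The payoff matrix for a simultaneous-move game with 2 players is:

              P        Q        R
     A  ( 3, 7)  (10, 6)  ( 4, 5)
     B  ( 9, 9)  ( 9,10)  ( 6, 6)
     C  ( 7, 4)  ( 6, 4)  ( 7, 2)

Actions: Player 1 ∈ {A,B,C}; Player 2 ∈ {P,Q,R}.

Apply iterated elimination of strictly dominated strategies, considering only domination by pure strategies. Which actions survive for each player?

P2 drop R (P beats it: A:7>5 B:9>6 C:4>2)
P1 drop C (B beats it: P:9>7 Q:9>6)
P1→{A,B} P2→{P,Q}

Survivors P1:{A,B} P2:{P,Q}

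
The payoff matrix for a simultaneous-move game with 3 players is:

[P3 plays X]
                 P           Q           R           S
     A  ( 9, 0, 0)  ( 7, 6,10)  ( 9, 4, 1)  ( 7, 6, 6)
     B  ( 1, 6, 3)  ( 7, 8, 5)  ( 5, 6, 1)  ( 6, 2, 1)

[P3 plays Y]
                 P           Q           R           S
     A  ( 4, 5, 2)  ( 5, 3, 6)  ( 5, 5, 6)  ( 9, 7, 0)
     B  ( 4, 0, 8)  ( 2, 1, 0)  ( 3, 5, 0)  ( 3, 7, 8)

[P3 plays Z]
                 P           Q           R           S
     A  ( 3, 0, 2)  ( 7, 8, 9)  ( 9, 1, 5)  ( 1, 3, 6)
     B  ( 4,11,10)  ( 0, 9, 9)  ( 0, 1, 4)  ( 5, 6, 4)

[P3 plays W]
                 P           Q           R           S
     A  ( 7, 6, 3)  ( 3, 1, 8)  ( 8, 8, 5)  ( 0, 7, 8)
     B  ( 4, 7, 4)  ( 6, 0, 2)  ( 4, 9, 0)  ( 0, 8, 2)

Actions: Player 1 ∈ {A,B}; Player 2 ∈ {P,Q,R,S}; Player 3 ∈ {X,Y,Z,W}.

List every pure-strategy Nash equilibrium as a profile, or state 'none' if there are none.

(A,P,X): not NE [P2→S gives 6>0; P3→W gives 3>0]
(A,P,Y): not NE [P2→S gives 7>5; P3→W gives 3>2]
(A,P,Z): not NE [P1→B gives 4>3; P2→Q gives 8>0; P3→W gives 3>2]
(A,P,W): not NE [P2→R gives 8>6]
(A,Q,X): NE
(A,Q,Y): not NE [P2→S gives 7>3; P3→X gives 10>6]
(A,Q,Z): not NE [P3→X gives 10>9]
(A,Q,W): not NE [P1→B gives 6>3; P2→R gives 8>1; P3→X gives 10>8]
(A,R,X): not NE [P2→S gives 6>4; P3→Y gives 6>1]
(A,R,Y): not NE [P2→S gives 7>5]
(A,R,Z): not NE [P2→Q gives 8>1; P3→Y gives 6>5]
(A,R,W): not NE [P3→Y gives 6>5]
(A,S,X): not NE [P3→W gives 8>6]
(A,S,Y): not NE [P3→W gives 8>0]
(A,S,Z): not NE [P1→B gives 5>1; P2→Q gives 8>3; P3→W gives 8>6]
(A,S,W): not NE [P2→R gives 8>7]
(B,P,X): not NE [P1→A gives 9>1; P2→Q gives 8>6; P3→Z gives 10>3]
(B,P,Y): not NE [P2→S gives 7>0; P3→Z gives 10>8]
(B,P,Z): NE
(B,P,W): not NE [P1→A gives 7>4; P2→R gives 9>7; P3→Z gives 10>4]
(B,Q,X): not NE [P3→Z gives 9>5]
(B,Q,Y): not NE [P1→A gives 5>2; P2→S gives 7>1; P3→Z gives 9>0]
(B,Q,Z): not NE [P1→A gives 7>0; P2→P gives 11>9]
(B,Q,W): not NE [P2→R gives 9>0; P3→Z gives 9>2]
(B,R,X): not NE [P1→A gives 9>5; P2→Q gives 8>6; P3→Z gives 4>1]
(B,R,Y): not NE [P1→A gives 5>3; P2→S gives 7>5; P3→Z gives 4>0]
(B,R,Z): not NE [P1→A gives 9>0; P2→P gives 11>1]
(B,R,W): not NE [P1→A gives 8>4; P3→Z gives 4>0]
(B,S,X): not NE [P1→A gives 7>6; P2→Q gives 8>2; P3→Y gives 8>1]
(B,S,Y): not NE [P1→A gives 9>3]
(B,S,Z): not NE [P2→P gives 11>6; P3→Y gives 8>4]
(B,S,W): not NE [P2→R gives 9>8; P3→Y gives 8>2]

Nash profiles: (A,Q,X), (B,P,Z)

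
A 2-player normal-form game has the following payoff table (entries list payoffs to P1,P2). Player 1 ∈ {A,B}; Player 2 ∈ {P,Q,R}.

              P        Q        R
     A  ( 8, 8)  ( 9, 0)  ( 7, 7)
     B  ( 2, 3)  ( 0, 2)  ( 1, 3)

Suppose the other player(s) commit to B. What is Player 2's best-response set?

u_2(P vs B) = 3
u_2(Q vs B) = 2
u_2(R vs B) = 3
max payoff 3 at {P,R}

argmax u_2 = {P,R}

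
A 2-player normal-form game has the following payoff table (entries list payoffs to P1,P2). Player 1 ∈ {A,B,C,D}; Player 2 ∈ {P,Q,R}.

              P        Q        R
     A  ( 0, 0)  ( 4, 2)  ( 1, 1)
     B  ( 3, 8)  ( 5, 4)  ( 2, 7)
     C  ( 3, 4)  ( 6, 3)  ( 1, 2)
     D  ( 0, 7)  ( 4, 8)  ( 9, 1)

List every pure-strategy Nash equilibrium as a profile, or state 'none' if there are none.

Nash profiles: (B,P), (C,P)

(A,P): not NE [P1→C gives 3>0; P2→Q gives 2>0]
(A,Q): not NE [P1→C gives 6>4]
(A,R): not NE [P1→D gives 9>1; P2→Q gives 2>1]
(B,P): NE
(B,Q): not NE [P1→C gives 6>5; P2→P gives 8>4]
(B,R): not NE [P1→D gives 9>2; P2→P gives 8>7]
(C,P): NE
(C,Q): not NE [P2→P gives 4>3]
(C,R): not NE [P1→D gives 9>1; P2→P gives 4>2]
(D,P): not NE [P1→C gives 3>0; P2→Q gives 8>7]
(D,Q): not NE [P1→C gives 6>4]
(D,R): not NE [P2→Q gives 8>1]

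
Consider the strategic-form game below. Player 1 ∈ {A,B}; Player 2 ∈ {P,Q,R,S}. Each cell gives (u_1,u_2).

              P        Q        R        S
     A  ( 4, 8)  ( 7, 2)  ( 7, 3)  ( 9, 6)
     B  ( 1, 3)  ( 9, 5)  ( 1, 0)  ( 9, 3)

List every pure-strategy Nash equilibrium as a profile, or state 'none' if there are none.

PSNE = {(A,P), (B,Q)}

(A,P): NE
(A,Q): not NE [P1→B gives 9>7; P2→P gives 8>2]
(A,R): not NE [P2→P gives 8>3]
(A,S): not NE [P2→P gives 8>6]
(B,P): not NE [P1→A gives 4>1; P2→Q gives 5>3]
(B,Q): NE
(B,R): not NE [P1→A gives 7>1; P2→Q gives 5>0]
(B,S): not NE [P2→Q gives 5>3]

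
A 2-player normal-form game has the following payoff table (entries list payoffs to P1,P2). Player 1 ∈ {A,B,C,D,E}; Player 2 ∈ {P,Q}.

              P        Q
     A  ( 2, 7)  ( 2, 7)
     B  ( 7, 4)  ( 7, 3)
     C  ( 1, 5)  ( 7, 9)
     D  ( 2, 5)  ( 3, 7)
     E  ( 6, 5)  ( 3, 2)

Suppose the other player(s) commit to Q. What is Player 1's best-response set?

BR_1 = {B,C}

u_1(A vs Q) = 2
u_1(B vs Q) = 7
u_1(C vs Q) = 7
u_1(D vs Q) = 3
u_1(E vs Q) = 3
max payoff 7 at {B,C}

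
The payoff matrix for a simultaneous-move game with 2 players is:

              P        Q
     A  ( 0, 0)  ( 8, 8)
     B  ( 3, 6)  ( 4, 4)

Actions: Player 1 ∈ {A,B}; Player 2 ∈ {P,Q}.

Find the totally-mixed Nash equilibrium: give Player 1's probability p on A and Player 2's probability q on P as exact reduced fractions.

(p,q) = (1/5, 4/7)

P1 indiff ⇒ q·0+(1-q)·8 = q·3+(1-q)·4 ⇒ q(-3) = (1-q)(-4) ⇒ q = 4/7
P2 indiff ⇒ p·0+(1-p)·6 = p·8+(1-p)·4 ⇒ p(-8) = (1-p)(-2) ⇒ p = 1/5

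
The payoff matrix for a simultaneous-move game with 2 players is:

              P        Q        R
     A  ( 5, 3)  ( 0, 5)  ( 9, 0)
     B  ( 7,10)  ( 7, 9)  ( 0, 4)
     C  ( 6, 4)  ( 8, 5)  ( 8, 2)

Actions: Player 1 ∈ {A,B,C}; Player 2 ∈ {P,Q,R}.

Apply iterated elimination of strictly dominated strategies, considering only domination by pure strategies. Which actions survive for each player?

Remaining: P1:{B,C} P2:{P,Q}

P2 drop R (P beats it: A:3>0 B:10>4 C:4>2)
P1 drop A (B beats it: P:7>5 Q:7>0)
P1→{B,C} P2→{P,Q}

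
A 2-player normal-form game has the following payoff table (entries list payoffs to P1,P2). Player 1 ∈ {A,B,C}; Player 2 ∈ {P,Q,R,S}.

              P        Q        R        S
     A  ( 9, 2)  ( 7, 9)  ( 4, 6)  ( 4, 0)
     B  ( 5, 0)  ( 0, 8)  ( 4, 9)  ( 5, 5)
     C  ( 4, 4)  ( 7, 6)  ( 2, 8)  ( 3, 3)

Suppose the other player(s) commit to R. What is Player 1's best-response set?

u_1(A vs R) = 4
u_1(B vs R) = 4
u_1(C vs R) = 2
max payoff 4 at {A,B}

argmax u_1 = {A,B}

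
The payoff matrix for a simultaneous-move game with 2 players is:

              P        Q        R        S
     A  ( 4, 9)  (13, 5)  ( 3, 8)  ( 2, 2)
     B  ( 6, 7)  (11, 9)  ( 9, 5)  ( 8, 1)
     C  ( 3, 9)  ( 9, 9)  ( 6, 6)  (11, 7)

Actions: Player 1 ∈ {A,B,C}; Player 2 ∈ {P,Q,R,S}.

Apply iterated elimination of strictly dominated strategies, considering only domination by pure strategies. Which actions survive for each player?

Survivors P1:{A,B} P2:{P,Q}

P2 drop R (P beats it: A:9>8 B:7>5 C:9>6)
P2 drop S (P beats it: A:9>2 B:7>1 C:9>7)
P1 drop C (A beats it: P:4>3 Q:13>9)
P1→{A,B} P2→{P,Q}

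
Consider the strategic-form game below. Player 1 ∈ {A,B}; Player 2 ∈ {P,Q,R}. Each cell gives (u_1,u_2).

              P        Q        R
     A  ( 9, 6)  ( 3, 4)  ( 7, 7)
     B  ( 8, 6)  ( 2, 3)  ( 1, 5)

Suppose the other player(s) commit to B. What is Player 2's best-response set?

u_2(P vs B) = 6
u_2(Q vs B) = 3
u_2(R vs B) = 5
max payoff 6 at {P}

argmax u_2 = {P}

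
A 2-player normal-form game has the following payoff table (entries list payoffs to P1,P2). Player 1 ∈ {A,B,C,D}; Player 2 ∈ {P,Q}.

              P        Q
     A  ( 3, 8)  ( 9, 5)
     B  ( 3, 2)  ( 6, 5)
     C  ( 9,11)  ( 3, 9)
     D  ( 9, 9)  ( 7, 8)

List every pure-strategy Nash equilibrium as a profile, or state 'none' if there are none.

PSNE = {(C,P), (D,P)}

(A,P): not NE [P1→D gives 9>3]
(A,Q): not NE [P2→P gives 8>5]
(B,P): not NE [P1→D gives 9>3; P2→Q gives 5>2]
(B,Q): not NE [P1→A gives 9>6]
(C,P): NE
(C,Q): not NE [P1→A gives 9>3; P2→P gives 11>9]
(D,P): NE
(D,Q): not NE [P1→A gives 9>7; P2→P gives 9>8]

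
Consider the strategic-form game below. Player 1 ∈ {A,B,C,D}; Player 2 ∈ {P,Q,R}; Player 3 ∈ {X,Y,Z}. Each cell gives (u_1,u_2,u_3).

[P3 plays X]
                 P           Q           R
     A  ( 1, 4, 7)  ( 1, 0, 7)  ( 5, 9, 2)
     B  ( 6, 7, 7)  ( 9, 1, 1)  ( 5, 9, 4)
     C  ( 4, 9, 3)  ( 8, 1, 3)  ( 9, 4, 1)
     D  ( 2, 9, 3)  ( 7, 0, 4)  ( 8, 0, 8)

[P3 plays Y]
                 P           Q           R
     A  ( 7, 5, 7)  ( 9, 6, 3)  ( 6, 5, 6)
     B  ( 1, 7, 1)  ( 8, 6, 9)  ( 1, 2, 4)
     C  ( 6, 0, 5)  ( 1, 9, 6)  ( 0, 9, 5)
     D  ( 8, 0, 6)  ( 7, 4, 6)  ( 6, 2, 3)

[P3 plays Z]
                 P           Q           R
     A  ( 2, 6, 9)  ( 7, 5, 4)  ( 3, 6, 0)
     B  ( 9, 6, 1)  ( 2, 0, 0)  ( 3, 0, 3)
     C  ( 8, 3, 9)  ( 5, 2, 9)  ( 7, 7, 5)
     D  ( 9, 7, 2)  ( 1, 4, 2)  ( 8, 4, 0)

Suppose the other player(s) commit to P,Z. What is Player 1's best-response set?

u_1(A vs P,Z) = 2
u_1(B vs P,Z) = 9
u_1(C vs P,Z) = 8
u_1(D vs P,Z) = 9
max payoff 9 at {B,D}

BR_1 = {B,D}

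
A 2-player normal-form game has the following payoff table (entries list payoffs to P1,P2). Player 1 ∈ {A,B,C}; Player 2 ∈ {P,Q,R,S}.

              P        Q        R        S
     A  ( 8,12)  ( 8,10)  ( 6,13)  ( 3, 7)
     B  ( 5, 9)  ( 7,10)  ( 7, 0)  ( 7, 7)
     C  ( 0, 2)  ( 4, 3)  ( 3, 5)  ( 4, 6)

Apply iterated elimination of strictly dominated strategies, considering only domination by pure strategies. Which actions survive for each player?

P1 drop C (B beats it: P:5>0 Q:7>4 R:7>3 S:7>4)
P2 drop S (P beats it: A:12>7 B:9>7)
P1→{A,B} P2→{P,Q,R}

IESDS → P1:{A,B} P2:{P,Q,R}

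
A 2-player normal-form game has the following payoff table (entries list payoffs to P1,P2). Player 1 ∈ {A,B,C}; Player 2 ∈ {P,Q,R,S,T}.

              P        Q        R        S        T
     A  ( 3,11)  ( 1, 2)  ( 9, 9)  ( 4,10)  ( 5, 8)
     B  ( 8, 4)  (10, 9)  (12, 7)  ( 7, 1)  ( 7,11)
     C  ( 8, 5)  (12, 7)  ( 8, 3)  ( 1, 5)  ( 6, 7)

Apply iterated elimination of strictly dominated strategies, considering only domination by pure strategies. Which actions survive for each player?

P1 drop A (B beats it: P:8>3 Q:10>1 R:12>9 S:7>4 T:7>5)
P2 drop P (Q beats it: B:9>4 C:7>5)
P2 drop R (Q beats it: B:9>7 C:7>3)
P2 drop S (Q beats it: B:9>1 C:7>5)
P1→{B,C} P2→{Q,T}

Remaining: P1:{B,C} P2:{Q,T}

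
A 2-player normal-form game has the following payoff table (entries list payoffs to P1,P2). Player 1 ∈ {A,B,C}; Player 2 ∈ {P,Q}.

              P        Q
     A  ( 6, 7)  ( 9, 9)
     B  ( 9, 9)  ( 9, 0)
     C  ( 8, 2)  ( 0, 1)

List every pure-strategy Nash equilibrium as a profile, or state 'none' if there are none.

PSNE = {(A,Q), (B,P)}

(A,P): not NE [P1→B gives 9>6; P2→Q gives 9>7]
(A,Q): NE
(B,P): NE
(B,Q): not NE [P2→P gives 9>0]
(C,P): not NE [P1→B gives 9>8]
(C,Q): not NE [P1→B gives 9>0; P2→P gives 2>1]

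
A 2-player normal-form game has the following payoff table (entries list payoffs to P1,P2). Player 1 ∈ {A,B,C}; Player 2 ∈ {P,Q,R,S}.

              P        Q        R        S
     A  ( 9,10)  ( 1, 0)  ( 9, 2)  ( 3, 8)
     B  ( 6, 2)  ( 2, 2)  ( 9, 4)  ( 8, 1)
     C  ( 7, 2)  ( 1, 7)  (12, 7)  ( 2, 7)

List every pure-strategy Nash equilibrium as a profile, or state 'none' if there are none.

NE set: (A,P), (C,R)

(A,P): NE
(A,Q): not NE [P1→B gives 2>1; P2→P gives 10>0]
(A,R): not NE [P1→C gives 12>9; P2→P gives 10>2]
(A,S): not NE [P1→B gives 8>3; P2→P gives 10>8]
(B,P): not NE [P1→A gives 9>6; P2→R gives 4>2]
(B,Q): not NE [P2→R gives 4>2]
(B,R): not NE [P1→C gives 12>9]
(B,S): not NE [P2→R gives 4>1]
(C,P): not NE [P1→A gives 9>7; P2→S gives 7>2]
(C,Q): not NE [P1→B gives 2>1]
(C,R): NE
(C,S): not NE [P1→B gives 8>2]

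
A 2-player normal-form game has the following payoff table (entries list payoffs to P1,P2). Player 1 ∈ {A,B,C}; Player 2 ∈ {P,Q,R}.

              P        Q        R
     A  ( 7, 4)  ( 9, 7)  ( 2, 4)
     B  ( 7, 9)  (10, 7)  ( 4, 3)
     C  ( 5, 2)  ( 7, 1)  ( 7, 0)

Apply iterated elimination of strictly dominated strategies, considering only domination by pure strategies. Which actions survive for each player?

P2 drop R (Q beats it: A:7>4 B:7>3 C:1>0)
P1 drop C (A beats it: P:7>5 Q:9>7)
P1→{A,B} P2→{P,Q}

Remaining: P1:{A,B} P2:{P,Q}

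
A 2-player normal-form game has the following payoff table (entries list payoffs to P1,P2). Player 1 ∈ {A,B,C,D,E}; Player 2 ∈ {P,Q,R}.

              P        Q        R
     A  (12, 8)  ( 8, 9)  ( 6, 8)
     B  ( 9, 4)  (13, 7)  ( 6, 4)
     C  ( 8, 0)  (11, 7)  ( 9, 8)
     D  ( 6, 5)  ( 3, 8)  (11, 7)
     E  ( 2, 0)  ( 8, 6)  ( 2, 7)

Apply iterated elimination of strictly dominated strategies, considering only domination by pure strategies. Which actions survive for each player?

Survivors P1:{B,C,D} P2:{Q,R}

P1 drop E (B beats it: P:9>2 Q:13>8 R:6>2)
P2 drop P (Q beats it: A:9>8 B:7>4 C:7>0 D:8>5)
P1 drop A (C beats it: Q:11>8 R:9>6)
P1→{B,C,D} P2→{Q,R}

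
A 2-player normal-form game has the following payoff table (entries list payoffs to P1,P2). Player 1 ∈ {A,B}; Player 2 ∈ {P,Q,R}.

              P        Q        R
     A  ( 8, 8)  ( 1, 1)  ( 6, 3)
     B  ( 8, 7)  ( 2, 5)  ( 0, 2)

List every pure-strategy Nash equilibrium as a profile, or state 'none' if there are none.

Nash profiles: (A,P), (B,P)

(A,P): NE
(A,Q): not NE [P1→B gives 2>1; P2→P gives 8>1]
(A,R): not NE [P2→P gives 8>3]
(B,P): NE
(B,Q): not NE [P2→P gives 7>5]
(B,R): not NE [P1→A gives 6>0; P2→P gives 7>2]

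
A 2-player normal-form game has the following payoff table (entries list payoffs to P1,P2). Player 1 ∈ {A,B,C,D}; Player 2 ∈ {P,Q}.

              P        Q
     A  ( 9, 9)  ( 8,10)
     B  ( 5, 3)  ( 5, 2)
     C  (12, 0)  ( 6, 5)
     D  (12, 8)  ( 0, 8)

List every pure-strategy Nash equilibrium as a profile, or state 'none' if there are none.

NE set: (A,Q), (D,P)

(A,P): not NE [P1→D gives 12>9; P2→Q gives 10>9]
(A,Q): NE
(B,P): not NE [P1→D gives 12>5]
(B,Q): not NE [P1→A gives 8>5; P2→P gives 3>2]
(C,P): not NE [P2→Q gives 5>0]
(C,Q): not NE [P1→A gives 8>6]
(D,P): NE
(D,Q): not NE [P1→A gives 8>0]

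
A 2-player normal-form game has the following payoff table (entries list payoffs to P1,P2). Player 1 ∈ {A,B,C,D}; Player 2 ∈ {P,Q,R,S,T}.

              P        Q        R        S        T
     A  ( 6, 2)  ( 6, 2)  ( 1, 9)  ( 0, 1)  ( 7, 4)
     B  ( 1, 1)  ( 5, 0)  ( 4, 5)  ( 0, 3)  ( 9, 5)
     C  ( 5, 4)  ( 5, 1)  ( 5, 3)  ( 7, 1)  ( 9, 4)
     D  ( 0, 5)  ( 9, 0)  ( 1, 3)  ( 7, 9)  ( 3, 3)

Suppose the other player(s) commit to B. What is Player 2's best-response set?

u_2(P vs B) = 1
u_2(Q vs B) = 0
u_2(R vs B) = 5
u_2(S vs B) = 3
u_2(T vs B) = 5
max payoff 5 at {R,T}

argmax u_2 = {R,T}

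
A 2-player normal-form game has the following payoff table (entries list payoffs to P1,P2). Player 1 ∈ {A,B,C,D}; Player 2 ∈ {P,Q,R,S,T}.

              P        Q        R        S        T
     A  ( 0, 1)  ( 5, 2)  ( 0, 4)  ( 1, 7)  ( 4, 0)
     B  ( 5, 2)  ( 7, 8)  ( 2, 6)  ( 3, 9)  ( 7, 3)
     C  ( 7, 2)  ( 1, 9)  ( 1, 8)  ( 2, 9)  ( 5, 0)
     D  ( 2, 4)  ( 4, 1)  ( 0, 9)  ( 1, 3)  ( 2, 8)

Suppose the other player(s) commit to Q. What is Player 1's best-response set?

argmax u_1 = {B}

u_1(A vs Q) = 5
u_1(B vs Q) = 7
u_1(C vs Q) = 1
u_1(D vs Q) = 4
max payoff 7 at {B}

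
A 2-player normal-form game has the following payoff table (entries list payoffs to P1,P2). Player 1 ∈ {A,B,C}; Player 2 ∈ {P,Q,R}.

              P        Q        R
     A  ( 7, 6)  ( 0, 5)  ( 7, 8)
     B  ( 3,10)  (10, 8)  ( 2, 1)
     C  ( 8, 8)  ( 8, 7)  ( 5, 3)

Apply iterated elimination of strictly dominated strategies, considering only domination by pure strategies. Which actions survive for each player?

IESDS → P1:{A,C} P2:{P,R}

P2 drop Q (P beats it: A:6>5 B:10>8 C:8>7)
P1 drop B (A beats it: P:7>3 R:7>2)
P1→{A,C} P2→{P,R}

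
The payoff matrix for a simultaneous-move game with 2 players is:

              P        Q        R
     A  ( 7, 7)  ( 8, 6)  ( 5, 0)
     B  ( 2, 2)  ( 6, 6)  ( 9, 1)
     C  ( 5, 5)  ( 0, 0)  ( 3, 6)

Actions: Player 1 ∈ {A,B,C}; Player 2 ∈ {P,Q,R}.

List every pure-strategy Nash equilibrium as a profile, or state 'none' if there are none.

PSNE = {(A,P)}

(A,P): NE
(A,Q): not NE [P2→P gives 7>6]
(A,R): not NE [P1→B gives 9>5; P2→P gives 7>0]
(B,P): not NE [P1→A gives 7>2; P2→Q gives 6>2]
(B,Q): not NE [P1→A gives 8>6]
(B,R): not NE [P2→Q gives 6>1]
(C,P): not NE [P1→A gives 7>5; P2→R gives 6>5]
(C,Q): not NE [P1→A gives 8>0; P2→R gives 6>0]
(C,R): not NE [P1→B gives 9>3]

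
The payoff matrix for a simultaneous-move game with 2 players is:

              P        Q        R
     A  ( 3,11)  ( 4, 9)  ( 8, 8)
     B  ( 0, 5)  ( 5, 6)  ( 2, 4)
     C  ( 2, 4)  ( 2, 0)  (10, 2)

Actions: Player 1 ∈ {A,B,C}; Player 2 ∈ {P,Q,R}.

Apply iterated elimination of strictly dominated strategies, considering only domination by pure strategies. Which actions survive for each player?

Survivors P1:{A,B} P2:{P,Q}

P2 drop R (P beats it: A:11>8 B:5>4 C:4>2)
P1 drop C (A beats it: P:3>2 Q:4>2)
P1→{A,B} P2→{P,Q}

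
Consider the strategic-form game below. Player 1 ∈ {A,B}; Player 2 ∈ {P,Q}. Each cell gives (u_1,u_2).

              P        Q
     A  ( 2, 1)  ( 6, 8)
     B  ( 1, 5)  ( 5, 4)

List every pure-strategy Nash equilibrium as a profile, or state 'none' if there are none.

(A,P): not NE [P2→Q gives 8>1]
(A,Q): NE
(B,P): not NE [P1→A gives 2>1]
(B,Q): not NE [P1→A gives 6>5; P2→P gives 5>4]

NE set: (A,Q)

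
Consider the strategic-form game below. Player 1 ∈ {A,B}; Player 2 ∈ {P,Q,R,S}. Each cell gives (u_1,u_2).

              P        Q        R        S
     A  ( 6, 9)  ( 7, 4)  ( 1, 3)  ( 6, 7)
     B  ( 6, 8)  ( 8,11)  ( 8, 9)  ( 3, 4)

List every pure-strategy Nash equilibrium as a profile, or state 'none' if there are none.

Nash profiles: (A,P), (B,Q)

(A,P): NE
(A,Q): not NE [P1→B gives 8>7; P2→P gives 9>4]
(A,R): not NE [P1→B gives 8>1; P2→P gives 9>3]
(A,S): not NE [P2→P gives 9>7]
(B,P): not NE [P2→Q gives 11>8]
(B,Q): NE
(B,R): not NE [P2→Q gives 11>9]
(B,S): not NE [P1→A gives 6>3; P2→Q gives 11>4]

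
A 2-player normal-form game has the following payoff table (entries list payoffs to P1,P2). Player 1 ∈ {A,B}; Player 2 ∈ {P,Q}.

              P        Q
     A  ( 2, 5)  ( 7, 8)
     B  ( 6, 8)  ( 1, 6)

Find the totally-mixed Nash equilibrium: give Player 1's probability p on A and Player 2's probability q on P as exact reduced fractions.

P1 indiff ⇒ q·2+(1-q)·7 = q·6+(1-q)·1 ⇒ q(-4) = (1-q)(-6) ⇒ q = 3/5
P2 indiff ⇒ p·5+(1-p)·8 = p·8+(1-p)·6 ⇒ p(-3) = (1-p)(-2) ⇒ p = 2/5

(p,q) = (2/5, 3/5)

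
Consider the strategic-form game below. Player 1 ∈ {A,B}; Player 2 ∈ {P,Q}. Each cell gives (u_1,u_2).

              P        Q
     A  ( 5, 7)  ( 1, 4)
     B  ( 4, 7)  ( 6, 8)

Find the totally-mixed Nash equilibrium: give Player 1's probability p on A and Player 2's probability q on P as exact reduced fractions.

P1 indiff ⇒ q·5+(1-q)·1 = q·4+(1-q)·6 ⇒ q(1) = (1-q)(5) ⇒ q = 5/6
P2 indiff ⇒ p·7+(1-p)·7 = p·4+(1-p)·8 ⇒ p(3) = (1-p)(1) ⇒ p = 1/4

(p,q) = (1/4, 5/6)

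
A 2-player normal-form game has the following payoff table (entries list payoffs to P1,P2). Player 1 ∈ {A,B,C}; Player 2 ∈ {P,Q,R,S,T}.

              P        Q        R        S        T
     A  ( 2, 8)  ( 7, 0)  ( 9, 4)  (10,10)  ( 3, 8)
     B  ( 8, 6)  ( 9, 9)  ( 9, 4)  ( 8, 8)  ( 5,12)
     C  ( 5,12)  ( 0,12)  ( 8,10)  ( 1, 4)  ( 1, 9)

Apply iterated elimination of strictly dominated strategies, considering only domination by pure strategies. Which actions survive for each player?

P1 drop C (B beats it: P:8>5 Q:9>0 R:9>8 S:8>1 T:5>1)
P2 drop P (S beats it: A:10>8 B:8>6)
P2 drop Q (T beats it: A:8>0 B:12>9)
P2 drop R (S beats it: A:10>4 B:8>4)
P1→{A,B} P2→{S,T}

Survivors P1:{A,B} P2:{S,T}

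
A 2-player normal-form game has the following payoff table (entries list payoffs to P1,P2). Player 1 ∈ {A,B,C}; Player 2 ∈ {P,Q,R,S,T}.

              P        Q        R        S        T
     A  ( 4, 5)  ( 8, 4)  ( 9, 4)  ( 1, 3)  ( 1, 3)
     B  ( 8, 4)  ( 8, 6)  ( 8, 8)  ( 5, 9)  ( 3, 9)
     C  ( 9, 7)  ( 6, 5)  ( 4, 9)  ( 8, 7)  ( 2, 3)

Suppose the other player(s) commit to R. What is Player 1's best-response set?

BR_1 = {A}

u_1(A vs R) = 9
u_1(B vs R) = 8
u_1(C vs R) = 4
max payoff 9 at {A}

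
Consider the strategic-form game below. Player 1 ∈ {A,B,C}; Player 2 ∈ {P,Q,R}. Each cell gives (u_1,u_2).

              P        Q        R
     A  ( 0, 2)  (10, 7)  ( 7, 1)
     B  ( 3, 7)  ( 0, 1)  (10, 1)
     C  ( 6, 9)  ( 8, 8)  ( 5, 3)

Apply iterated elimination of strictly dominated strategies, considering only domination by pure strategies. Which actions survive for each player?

P2 drop R (P beats it: A:2>1 B:7>1 C:9>3)
P1 drop B (C beats it: P:6>3 Q:8>0)
P1→{A,C} P2→{P,Q}

Remaining: P1:{A,C} P2:{P,Q}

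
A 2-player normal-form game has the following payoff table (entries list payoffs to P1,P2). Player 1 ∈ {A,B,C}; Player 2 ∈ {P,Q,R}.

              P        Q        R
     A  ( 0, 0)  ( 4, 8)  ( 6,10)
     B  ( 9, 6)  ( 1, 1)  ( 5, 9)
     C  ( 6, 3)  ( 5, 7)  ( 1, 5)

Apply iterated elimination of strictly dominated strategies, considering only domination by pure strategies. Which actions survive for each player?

IESDS → P1:{A,C} P2:{Q,R}

P2 drop P (R beats it: A:10>0 B:9>6 C:5>3)
P1 drop B (A beats it: Q:4>1 R:6>5)
P1→{A,C} P2→{Q,R}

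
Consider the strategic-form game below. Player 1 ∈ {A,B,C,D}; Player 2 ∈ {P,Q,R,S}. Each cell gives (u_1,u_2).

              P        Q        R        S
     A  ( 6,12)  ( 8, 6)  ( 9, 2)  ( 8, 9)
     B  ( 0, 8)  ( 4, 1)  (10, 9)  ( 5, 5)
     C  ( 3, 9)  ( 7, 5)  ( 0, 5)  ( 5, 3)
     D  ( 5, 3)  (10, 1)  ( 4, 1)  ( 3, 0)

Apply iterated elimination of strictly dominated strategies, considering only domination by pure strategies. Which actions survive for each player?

Remaining: P1:{A,B} P2:{P,R}

P1 drop C (A beats it: P:6>3 Q:8>7 R:9>0 S:8>5)
P2 drop Q (P beats it: A:12>6 B:8>1 D:3>1)
P1 drop D (A beats it: P:6>5 R:9>4 S:8>3)
P2 drop S (P beats it: A:12>9 B:8>5)
P1→{A,B} P2→{P,R}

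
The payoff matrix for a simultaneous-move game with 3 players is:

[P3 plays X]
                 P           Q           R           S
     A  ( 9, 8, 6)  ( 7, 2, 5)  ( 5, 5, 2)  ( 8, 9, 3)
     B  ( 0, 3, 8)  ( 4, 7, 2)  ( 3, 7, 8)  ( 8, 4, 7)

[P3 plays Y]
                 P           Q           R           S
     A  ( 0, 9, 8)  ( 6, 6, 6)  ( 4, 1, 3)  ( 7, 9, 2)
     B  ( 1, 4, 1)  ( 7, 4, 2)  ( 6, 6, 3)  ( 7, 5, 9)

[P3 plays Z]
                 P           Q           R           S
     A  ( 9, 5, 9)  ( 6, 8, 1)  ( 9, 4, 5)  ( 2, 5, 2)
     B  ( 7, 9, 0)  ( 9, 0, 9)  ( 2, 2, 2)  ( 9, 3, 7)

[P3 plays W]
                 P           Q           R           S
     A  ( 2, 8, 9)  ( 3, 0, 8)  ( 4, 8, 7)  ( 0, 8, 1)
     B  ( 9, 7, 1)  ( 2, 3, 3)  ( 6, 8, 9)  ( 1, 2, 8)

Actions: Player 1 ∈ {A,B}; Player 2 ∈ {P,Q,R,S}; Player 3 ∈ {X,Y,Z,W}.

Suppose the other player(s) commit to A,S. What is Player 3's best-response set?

P3 best: {X}

u_3(X vs A,S) = 3
u_3(Y vs A,S) = 2
u_3(Z vs A,S) = 2
u_3(W vs A,S) = 1
max payoff 3 at {X}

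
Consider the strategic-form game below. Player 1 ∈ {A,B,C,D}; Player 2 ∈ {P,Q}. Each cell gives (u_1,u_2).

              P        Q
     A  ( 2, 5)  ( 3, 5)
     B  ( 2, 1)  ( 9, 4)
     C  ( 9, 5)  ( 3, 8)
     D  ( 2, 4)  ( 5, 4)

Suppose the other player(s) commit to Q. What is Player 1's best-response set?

u_1(A vs Q) = 3
u_1(B vs Q) = 9
u_1(C vs Q) = 3
u_1(D vs Q) = 5
max payoff 9 at {B}

argmax u_1 = {B}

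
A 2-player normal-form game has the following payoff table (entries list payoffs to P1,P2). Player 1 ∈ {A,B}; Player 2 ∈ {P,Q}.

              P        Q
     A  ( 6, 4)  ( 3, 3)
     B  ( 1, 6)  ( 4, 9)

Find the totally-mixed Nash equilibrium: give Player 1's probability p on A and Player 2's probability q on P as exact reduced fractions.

p=3/4, q=1/6

P1 indiff ⇒ q·6+(1-q)·3 = q·1+(1-q)·4 ⇒ q(5) = (1-q)(1) ⇒ q = 1/6
P2 indiff ⇒ p·4+(1-p)·6 = p·3+(1-p)·9 ⇒ p(1) = (1-p)(3) ⇒ p = 3/4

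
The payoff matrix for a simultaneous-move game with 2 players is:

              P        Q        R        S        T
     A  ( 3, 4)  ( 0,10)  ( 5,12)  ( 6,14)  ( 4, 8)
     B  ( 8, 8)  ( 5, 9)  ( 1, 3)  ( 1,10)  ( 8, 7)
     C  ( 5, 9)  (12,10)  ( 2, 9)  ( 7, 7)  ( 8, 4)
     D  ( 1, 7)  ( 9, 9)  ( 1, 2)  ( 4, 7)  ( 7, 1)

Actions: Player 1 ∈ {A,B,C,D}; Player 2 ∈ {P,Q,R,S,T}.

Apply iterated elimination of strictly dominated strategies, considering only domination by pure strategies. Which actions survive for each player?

IESDS → P1:{A,C} P2:{Q,R,S}

P1 drop D (C beats it: P:5>1 Q:12>9 R:2>1 S:7>4 T:8>7)
P2 drop P (Q beats it: A:10>4 B:9>8 C:10>9)
P2 drop T (Q beats it: A:10>8 B:9>7 C:10>4)
P1 drop B (C beats it: Q:12>5 R:2>1 S:7>1)
P1→{A,C} P2→{Q,R,S}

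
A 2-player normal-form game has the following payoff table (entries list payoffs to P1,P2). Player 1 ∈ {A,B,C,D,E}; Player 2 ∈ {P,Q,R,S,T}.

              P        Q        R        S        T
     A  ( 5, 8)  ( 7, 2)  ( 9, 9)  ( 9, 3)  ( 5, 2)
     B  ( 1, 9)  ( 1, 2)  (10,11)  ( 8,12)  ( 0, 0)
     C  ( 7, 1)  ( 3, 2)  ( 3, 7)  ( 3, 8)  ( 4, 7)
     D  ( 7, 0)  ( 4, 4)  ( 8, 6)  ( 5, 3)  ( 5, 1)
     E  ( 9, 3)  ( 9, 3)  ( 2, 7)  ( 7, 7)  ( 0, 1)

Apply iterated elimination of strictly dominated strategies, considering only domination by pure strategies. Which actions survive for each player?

P2 drop P (R beats it: A:9>8 B:11>9 C:7>1 D:6>0 E:7>3)
P1 drop C (A beats it: Q:7>3 R:9>3 S:9>3 T:5>4)
P2 drop Q (R beats it: A:9>2 B:11>2 D:6>4 E:7>3)
P1 drop E (A beats it: R:9>2 S:9>7 T:5>0)
P2 drop T (R beats it: A:9>2 B:11>0 D:6>1)
P1 drop D (A beats it: R:9>8 S:9>5)
P1→{A,B} P2→{R,S}

Remaining: P1:{A,B} P2:{R,S}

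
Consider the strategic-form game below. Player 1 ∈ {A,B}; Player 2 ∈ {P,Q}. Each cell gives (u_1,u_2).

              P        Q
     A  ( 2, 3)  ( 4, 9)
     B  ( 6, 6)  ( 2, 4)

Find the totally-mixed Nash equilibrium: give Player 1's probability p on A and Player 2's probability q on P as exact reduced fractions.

P1 indiff ⇒ q·2+(1-q)·4 = q·6+(1-q)·2 ⇒ q(-4) = (1-q)(-2) ⇒ q = 1/3
P2 indiff ⇒ p·3+(1-p)·6 = p·9+(1-p)·4 ⇒ p(-6) = (1-p)(-2) ⇒ p = 1/4

(p,q) = (1/4, 1/3)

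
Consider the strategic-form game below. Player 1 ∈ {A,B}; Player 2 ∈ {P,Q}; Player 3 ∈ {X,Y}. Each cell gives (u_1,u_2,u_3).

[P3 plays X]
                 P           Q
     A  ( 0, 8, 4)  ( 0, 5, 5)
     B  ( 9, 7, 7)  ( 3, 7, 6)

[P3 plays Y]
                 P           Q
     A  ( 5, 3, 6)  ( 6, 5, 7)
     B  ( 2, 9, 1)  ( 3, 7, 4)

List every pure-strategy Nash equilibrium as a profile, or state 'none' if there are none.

Nash profiles: (A,Q,Y), (B,P,X), (B,Q,X)

(A,P,X): not NE [P1→B gives 9>0; P3→Y gives 6>4]
(A,P,Y): not NE [P2→Q gives 5>3]
(A,Q,X): not NE [P1→B gives 3>0; P2→P gives 8>5; P3→Y gives 7>5]
(A,Q,Y): NE
(B,P,X): NE
(B,P,Y): not NE [P1→A gives 5>2; P3→X gives 7>1]
(B,Q,X): NE
(B,Q,Y): not NE [P1→A gives 6>3; P2→P gives 9>7; P3→X gives 6>4]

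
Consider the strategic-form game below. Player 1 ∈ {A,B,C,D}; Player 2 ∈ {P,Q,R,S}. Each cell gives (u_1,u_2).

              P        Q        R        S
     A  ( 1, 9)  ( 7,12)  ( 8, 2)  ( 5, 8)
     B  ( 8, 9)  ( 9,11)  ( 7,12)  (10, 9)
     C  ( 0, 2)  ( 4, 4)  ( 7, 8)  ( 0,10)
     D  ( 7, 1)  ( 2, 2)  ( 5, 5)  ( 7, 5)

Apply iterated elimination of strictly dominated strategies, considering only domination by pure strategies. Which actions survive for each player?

Remaining: P1:{A,B} P2:{Q,R}

P1 drop C (A beats it: P:1>0 Q:7>4 R:8>7 S:5>0)
P1 drop D (B beats it: P:8>7 Q:9>2 R:7>5 S:10>7)
P2 drop P (Q beats it: A:12>9 B:11>9)
P2 drop S (Q beats it: A:12>8 B:11>9)
P1→{A,B} P2→{Q,R}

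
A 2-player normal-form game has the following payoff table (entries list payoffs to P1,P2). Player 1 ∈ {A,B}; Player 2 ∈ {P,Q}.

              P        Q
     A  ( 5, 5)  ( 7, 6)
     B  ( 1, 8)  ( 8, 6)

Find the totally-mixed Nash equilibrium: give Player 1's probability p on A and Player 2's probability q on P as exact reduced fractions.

p=2/3, q=1/5

P1 indiff ⇒ q·5+(1-q)·7 = q·1+(1-q)·8 ⇒ q(4) = (1-q)(1) ⇒ q = 1/5
P2 indiff ⇒ p·5+(1-p)·8 = p·6+(1-p)·6 ⇒ p(-1) = (1-p)(-2) ⇒ p = 2/3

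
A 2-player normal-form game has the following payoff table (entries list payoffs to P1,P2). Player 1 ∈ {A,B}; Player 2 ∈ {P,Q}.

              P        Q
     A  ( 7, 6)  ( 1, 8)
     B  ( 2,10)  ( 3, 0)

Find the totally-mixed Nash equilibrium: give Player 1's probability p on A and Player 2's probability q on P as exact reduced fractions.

(p,q) = (5/6, 2/7)

P1 indiff ⇒ q·7+(1-q)·1 = q·2+(1-q)·3 ⇒ q(5) = (1-q)(2) ⇒ q = 2/7
P2 indiff ⇒ p·6+(1-p)·10 = p·8+(1-p)·0 ⇒ p(-2) = (1-p)(-10) ⇒ p = 5/6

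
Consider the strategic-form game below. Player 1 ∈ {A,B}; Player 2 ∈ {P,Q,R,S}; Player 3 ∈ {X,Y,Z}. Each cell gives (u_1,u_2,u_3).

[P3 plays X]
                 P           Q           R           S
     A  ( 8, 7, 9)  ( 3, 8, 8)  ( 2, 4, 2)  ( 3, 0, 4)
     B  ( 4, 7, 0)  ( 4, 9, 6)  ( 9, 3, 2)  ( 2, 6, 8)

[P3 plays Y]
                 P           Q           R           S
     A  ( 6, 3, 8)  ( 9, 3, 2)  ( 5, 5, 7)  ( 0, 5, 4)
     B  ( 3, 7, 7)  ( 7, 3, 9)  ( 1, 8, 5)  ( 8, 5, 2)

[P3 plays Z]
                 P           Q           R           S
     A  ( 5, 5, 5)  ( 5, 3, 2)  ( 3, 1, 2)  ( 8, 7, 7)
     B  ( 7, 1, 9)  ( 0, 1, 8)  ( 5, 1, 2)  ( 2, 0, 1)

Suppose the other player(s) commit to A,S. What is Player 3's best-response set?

argmax u_3 = {Z}

u_3(X vs A,S) = 4
u_3(Y vs A,S) = 4
u_3(Z vs A,S) = 7
max payoff 7 at {Z}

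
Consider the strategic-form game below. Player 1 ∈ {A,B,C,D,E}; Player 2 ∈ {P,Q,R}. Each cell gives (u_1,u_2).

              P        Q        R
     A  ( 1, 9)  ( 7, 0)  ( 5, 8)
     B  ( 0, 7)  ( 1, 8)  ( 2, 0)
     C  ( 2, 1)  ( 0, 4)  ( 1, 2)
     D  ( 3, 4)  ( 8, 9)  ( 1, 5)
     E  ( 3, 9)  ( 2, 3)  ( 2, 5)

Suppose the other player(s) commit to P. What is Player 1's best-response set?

P1 best: {D,E}

u_1(A vs P) = 1
u_1(B vs P) = 0
u_1(C vs P) = 2
u_1(D vs P) = 3
u_1(E vs P) = 3
max payoff 3 at {D,E}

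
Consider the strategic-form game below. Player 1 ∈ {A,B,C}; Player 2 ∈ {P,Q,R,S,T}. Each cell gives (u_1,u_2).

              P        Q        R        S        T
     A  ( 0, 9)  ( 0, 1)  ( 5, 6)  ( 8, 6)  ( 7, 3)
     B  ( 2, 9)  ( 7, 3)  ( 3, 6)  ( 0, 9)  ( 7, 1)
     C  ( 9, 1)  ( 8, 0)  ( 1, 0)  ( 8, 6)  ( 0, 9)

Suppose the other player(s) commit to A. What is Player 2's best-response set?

u_2(P vs A) = 9
u_2(Q vs A) = 1
u_2(R vs A) = 6
u_2(S vs A) = 6
u_2(T vs A) = 3
max payoff 9 at {P}

argmax u_2 = {P}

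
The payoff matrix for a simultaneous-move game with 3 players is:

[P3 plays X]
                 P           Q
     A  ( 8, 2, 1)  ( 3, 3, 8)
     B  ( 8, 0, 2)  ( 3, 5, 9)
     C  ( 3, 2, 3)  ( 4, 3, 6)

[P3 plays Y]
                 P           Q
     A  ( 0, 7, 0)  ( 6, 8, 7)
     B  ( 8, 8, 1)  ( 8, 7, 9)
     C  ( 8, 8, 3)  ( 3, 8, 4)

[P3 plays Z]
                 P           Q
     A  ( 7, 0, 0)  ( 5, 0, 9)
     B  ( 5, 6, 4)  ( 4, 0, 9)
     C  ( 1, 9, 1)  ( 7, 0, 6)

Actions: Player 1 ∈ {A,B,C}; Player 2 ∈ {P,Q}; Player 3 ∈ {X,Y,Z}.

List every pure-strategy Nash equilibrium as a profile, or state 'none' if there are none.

(A,P,X): not NE [P2→Q gives 3>2]
(A,P,Y): not NE [P1→C gives 8>0; P2→Q gives 8>7; P3→X gives 1>0]
(A,P,Z): not NE [P3→X gives 1>0]
(A,Q,X): not NE [P1→C gives 4>3; P3→Z gives 9>8]
(A,Q,Y): not NE [P1→B gives 8>6; P3→Z gives 9>7]
(A,Q,Z): not NE [P1→C gives 7>5]
(B,P,X): not NE [P2→Q gives 5>0; P3→Z gives 4>2]
(B,P,Y): not NE [P3→Z gives 4>1]
(B,P,Z): not NE [P1→A gives 7>5]
(B,Q,X): not NE [P1→C gives 4>3]
(B,Q,Y): not NE [P2→P gives 8>7]
(B,Q,Z): not NE [P1→C gives 7>4; P2→P gives 6>0]
(C,P,X): not NE [P1→B gives 8>3; P2→Q gives 3>2]
(C,P,Y): NE
(C,P,Z): not NE [P1→A gives 7>1; P3→Y gives 3>1]
(C,Q,X): NE
(C,Q,Y): not NE [P1→B gives 8>3; P3→Z gives 6>4]
(C,Q,Z): not NE [P2→P gives 9>0]

PSNE = {(C,P,Y), (C,Q,X)}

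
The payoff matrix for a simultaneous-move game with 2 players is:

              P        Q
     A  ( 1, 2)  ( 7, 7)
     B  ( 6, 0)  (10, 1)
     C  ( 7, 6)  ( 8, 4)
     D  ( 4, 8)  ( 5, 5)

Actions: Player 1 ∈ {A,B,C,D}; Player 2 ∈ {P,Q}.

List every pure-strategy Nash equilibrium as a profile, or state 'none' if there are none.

PSNE = {(B,Q), (C,P)}

(A,P): not NE [P1→C gives 7>1; P2→Q gives 7>2]
(A,Q): not NE [P1→B gives 10>7]
(B,P): not NE [P1→C gives 7>6; P2→Q gives 1>0]
(B,Q): NE
(C,P): NE
(C,Q): not NE [P1→B gives 10>8; P2→P gives 6>4]
(D,P): not NE [P1→C gives 7>4]
(D,Q): not NE [P1→B gives 10>5; P2→P gives 8>5]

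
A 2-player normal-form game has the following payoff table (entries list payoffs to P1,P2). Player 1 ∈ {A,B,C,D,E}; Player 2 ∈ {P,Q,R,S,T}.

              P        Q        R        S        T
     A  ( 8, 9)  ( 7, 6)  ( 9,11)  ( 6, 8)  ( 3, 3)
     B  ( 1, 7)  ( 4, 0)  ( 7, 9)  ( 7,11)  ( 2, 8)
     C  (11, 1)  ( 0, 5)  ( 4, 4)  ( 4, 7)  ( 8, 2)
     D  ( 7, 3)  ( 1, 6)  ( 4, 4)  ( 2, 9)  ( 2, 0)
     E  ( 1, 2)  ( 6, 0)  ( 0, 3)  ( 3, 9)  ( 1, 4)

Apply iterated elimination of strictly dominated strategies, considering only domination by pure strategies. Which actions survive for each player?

P1 drop D (A beats it: P:8>7 Q:7>1 R:9>4 S:6>2 T:3>2)
P1 drop E (A beats it: P:8>1 Q:7>6 R:9>0 S:6>3 T:3>1)
P2 drop P (R beats it: A:11>9 B:9>7 C:4>1)
P2 drop Q (S beats it: A:8>6 B:11>0 C:7>5)
P2 drop T (R beats it: A:11>3 B:9>8 C:4>2)
P1 drop C (A beats it: R:9>4 S:6>4)
P1→{A,B} P2→{R,S}

IESDS → P1:{A,B} P2:{R,S}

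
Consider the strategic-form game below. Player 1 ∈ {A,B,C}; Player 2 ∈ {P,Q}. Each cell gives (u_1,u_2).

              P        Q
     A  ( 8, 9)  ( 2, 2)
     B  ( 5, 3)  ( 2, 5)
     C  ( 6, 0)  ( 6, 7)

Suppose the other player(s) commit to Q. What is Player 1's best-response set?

u_1(A vs Q) = 2
u_1(B vs Q) = 2
u_1(C vs Q) = 6
max payoff 6 at {C}

P1 best: {C}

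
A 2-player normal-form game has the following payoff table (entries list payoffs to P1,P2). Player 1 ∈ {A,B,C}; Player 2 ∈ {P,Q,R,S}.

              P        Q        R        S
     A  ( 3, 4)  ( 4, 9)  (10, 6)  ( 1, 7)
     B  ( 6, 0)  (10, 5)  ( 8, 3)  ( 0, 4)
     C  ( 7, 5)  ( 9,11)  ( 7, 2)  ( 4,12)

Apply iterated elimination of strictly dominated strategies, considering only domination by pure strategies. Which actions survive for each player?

Survivors P1:{B,C} P2:{Q,S}

P2 drop P (Q beats it: A:9>4 B:5>0 C:11>5)
P2 drop R (Q beats it: A:9>6 B:5>3 C:11>2)
P1 drop A (C beats it: Q:9>4 S:4>1)
P1→{B,C} P2→{Q,S}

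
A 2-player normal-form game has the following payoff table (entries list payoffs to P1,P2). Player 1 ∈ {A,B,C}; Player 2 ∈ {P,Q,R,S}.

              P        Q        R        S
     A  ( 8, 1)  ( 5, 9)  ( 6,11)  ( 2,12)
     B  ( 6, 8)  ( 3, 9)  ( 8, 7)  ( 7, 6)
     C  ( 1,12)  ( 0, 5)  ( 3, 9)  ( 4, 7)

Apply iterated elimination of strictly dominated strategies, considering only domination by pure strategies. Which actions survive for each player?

Remaining: P1:{A,B} P2:{Q,R,S}

P1 drop C (B beats it: P:6>1 Q:3>0 R:8>3 S:7>4)
P2 drop P (Q beats it: A:9>1 B:9>8)
P1→{A,B} P2→{Q,R,S}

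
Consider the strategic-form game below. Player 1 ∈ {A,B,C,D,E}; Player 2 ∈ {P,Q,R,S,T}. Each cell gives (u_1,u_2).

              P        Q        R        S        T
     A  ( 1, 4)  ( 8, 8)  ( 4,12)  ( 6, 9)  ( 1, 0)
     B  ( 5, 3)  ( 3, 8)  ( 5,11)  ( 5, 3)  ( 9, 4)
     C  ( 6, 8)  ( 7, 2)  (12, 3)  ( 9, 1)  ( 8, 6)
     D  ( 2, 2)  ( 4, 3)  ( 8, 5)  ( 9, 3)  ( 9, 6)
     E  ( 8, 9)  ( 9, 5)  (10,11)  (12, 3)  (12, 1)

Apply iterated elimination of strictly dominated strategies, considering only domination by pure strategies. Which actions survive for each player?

P1 drop A (E beats it: P:8>1 Q:9>8 R:10>4 S:12>6 T:12>1)
P1 drop B (E beats it: P:8>5 Q:9>3 R:10>5 S:12>5 T:12>9)
P1 drop D (E beats it: P:8>2 Q:9>4 R:10>8 S:12>9 T:12>9)
P2 drop Q (P beats it: C:8>2 E:9>5)
P2 drop S (P beats it: C:8>1 E:9>3)
P2 drop T (P beats it: C:8>6 E:9>1)
P1→{C,E} P2→{P,R}

Remaining: P1:{C,E} P2:{P,R}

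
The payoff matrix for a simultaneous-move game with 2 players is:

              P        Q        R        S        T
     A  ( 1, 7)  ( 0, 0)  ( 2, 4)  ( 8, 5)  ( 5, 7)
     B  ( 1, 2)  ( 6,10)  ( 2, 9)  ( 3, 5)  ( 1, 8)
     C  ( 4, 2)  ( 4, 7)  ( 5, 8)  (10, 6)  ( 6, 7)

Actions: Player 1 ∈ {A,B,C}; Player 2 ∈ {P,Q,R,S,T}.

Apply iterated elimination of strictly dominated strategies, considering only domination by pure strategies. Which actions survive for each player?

P1 drop A (C beats it: P:4>1 Q:4>0 R:5>2 S:10>8 T:6>5)
P2 drop P (Q beats it: B:10>2 C:7>2)
P2 drop S (Q beats it: B:10>5 C:7>6)
P2 drop T (R beats it: B:9>8 C:8>7)
P1→{B,C} P2→{Q,R}

IESDS → P1:{B,C} P2:{Q,R}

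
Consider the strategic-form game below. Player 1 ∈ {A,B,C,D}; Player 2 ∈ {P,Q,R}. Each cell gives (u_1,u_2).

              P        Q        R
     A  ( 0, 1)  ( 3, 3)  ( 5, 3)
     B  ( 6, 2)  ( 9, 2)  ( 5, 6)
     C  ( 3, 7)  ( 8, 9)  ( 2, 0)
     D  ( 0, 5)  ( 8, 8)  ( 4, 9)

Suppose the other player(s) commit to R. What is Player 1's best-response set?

P1 best: {A,B}

u_1(A vs R) = 5
u_1(B vs R) = 5
u_1(C vs R) = 2
u_1(D vs R) = 4
max payoff 5 at {A,B}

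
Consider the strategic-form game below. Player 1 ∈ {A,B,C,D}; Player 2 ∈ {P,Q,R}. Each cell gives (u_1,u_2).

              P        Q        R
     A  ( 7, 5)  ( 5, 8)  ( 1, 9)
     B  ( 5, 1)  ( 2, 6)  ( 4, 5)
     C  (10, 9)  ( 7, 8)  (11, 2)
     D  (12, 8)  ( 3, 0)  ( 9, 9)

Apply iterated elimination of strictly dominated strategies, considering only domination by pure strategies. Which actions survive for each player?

P1 drop A (C beats it: P:10>7 Q:7>5 R:11>1)
P1 drop B (C beats it: P:10>5 Q:7>2 R:11>4)
P2 drop Q (P beats it: C:9>8 D:8>0)
P1→{C,D} P2→{P,R}

Survivors P1:{C,D} P2:{P,R}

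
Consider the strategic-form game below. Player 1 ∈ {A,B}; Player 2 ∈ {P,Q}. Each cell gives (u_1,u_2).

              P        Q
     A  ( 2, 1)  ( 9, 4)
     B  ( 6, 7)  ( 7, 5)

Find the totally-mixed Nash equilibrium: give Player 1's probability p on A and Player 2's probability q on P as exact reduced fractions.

(p,q) = (2/5, 1/3)

P1 indiff ⇒ q·2+(1-q)·9 = q·6+(1-q)·7 ⇒ q(-4) = (1-q)(-2) ⇒ q = 1/3
P2 indiff ⇒ p·1+(1-p)·7 = p·4+(1-p)·5 ⇒ p(-3) = (1-p)(-2) ⇒ p = 2/5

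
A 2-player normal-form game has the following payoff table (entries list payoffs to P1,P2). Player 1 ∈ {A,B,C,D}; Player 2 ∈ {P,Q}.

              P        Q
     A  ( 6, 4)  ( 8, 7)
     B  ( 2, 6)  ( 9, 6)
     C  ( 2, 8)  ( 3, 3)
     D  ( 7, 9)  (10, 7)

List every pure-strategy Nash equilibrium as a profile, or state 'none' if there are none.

PSNE = {(D,P)}

(A,P): not NE [P1→D gives 7>6; P2→Q gives 7>4]
(A,Q): not NE [P1→D gives 10>8]
(B,P): not NE [P1→D gives 7>2]
(B,Q): not NE [P1→D gives 10>9]
(C,P): not NE [P1→D gives 7>2]
(C,Q): not NE [P1→D gives 10>3; P2→P gives 8>3]
(D,P): NE
(D,Q): not NE [P2→P gives 9>7]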